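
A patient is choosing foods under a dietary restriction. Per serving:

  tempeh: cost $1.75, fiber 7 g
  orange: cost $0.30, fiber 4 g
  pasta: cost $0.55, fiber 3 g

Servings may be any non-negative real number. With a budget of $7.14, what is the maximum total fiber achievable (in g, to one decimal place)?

95.2 g

Fiber per dollar: orange 13.33, pasta 5.455, tempeh 4.
With no serving limits, spend the whole cost allowance on orange: $7.14 / $0.30 × 4 g = 95.2 g.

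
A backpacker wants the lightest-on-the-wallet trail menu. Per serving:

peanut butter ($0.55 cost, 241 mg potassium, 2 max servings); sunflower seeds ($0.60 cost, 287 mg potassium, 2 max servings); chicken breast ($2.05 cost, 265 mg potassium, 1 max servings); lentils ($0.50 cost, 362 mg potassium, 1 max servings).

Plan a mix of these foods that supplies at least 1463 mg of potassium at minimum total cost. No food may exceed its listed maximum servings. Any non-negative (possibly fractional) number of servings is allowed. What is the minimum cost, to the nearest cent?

$3.15

Cost per mg of potassium: lentils $0.0014, sunflower seeds $0.0021, peanut butter $0.0023, chicken breast $0.0077.
Take 1 serving of lentils: +362.0 mg potassium for $0.50 (total $0.50, still need 1101.0 mg).
Take 2 servings of sunflower seeds: +574.0 mg potassium for $1.20 (total $1.70, still need 527.0 mg).
Take 2 servings of peanut butter: +482.0 mg potassium for $1.10 (total $2.80, still need 45.0 mg).
Take 0.1698 servings of chicken breast: +45.0 mg potassium for $0.35 (total $3.15, still need 0.0 mg).
Filling from the cheapest source first is optimal under one linear minimum: $3.15.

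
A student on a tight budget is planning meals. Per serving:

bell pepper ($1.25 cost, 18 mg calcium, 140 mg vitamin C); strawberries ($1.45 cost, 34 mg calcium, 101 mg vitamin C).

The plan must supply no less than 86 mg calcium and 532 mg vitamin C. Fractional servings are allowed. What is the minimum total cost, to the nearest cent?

$5.21

This is a tiny linear program; its minimum lies at a vertex of the feasible set. List the vertices and price them.
bell pepper only: max(86/18, 532/140) = 4.778 servings → $5.97.
strawberries only: max(86/34, 532/101) = 5.267 servings → $7.64.
bell pepper + strawberries with both tight: 3.196 servings and 0.8375 servings → $5.21.
Cheapest feasible corner: $5.21.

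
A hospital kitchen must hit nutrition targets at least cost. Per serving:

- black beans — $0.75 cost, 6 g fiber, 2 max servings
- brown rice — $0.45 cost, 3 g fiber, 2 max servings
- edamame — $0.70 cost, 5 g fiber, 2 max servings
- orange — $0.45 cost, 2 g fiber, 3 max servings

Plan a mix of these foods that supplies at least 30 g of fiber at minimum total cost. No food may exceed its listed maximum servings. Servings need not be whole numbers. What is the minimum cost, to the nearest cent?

$4.25

Cost per g of fiber: black beans $0.1250, edamame $0.1400, brown rice $0.1500, orange $0.2250.
Take 2 servings of black beans: +12.0 g fiber for $1.50 (total $1.50, still need 18.0 g).
Take 2 servings of edamame: +10.0 g fiber for $1.40 (total $2.90, still need 8.0 g).
Take 2 servings of brown rice: +6.0 g fiber for $0.90 (total $3.80, still need 2.0 g).
Take 1 serving of orange: +2.0 g fiber for $0.45 (total $4.25, still need 0.0 g).
Filling from the cheapest source first is optimal under one linear minimum: $4.25.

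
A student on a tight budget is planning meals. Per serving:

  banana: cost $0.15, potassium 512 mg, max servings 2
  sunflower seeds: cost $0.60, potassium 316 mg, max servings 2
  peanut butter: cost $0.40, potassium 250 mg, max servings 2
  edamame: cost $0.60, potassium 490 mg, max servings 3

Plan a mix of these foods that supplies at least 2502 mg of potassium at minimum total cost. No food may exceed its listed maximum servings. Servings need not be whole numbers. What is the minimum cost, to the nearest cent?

Cost per mg of potassium: banana $0.0003, edamame $0.0012, peanut butter $0.0016, sunflower seeds $0.0019.
Take 2 servings of banana: +1024.0 mg potassium for $0.30 (total $0.30, still need 1478.0 mg).
Take 3 servings of edamame: +1470.0 mg potassium for $1.80 (total $2.10, still need 8.0 mg).
Take 0.032 servings of peanut butter: +8.0 mg potassium for $0.01 (total $2.11, still need 0.0 mg).
Greedy by cheapest-per-mg is optimal for a single linear constraint, so the minimum cost is $2.11.

$2.11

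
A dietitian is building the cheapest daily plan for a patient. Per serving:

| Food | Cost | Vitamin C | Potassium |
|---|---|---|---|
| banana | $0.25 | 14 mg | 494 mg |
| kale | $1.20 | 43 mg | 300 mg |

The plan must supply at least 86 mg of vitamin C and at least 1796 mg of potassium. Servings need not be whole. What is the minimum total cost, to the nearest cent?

At the optimum either one food covers both requirements or two foods hit both targets exactly; no other combination can be cheaper.
banana only: max(86/14, 1796/494) = 6.143 servings → $1.54.
kale only: max(86/43, 1796/300) = 5.987 servings → $7.18.
banana + kale with both tight: 3.018 servings and 1.017 servings → $1.98.
So the least-cost plan costs $1.54.

$1.54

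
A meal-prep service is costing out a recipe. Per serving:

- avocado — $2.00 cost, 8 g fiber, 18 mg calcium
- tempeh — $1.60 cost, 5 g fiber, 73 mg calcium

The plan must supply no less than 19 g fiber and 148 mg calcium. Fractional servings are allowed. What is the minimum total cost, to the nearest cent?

$5.35

Two binding constraints pin down two serving amounts, so the optimal mix uses at most two foods. The candidates are each food alone (scaled to the tighter of fiber/calcium) and each pair with both constraints tight.
avocado only: max(19/8, 148/18) = 8.222 servings → $16.44.
tempeh only: max(19/5, 148/73) = 3.8 servings → $6.08.
avocado + tempeh with both tight: 1.31 servings and 1.704 servings → $5.35.
So the least-cost plan costs $5.35.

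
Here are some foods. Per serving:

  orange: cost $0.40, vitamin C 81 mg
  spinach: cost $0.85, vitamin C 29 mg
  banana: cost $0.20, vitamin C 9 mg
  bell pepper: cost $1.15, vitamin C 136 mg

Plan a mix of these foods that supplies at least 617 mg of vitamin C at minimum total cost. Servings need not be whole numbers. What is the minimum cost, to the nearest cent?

Cost per mg of vitamin C: orange $0.0049, bell pepper $0.0085, banana $0.0222, spinach $0.0293.
With no serving limits, use only orange: 617 mg / 81 mg = 7.617 servings × $0.40 = $3.05.

$3.05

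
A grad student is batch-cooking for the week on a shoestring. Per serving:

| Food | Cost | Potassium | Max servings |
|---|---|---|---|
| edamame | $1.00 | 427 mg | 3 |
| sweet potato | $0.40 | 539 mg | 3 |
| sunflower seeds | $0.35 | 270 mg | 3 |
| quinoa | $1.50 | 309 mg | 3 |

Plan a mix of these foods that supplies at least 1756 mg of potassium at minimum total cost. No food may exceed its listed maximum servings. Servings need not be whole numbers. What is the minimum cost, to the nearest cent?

Cost per mg of potassium: sweet potato $0.0007, sunflower seeds $0.0013, edamame $0.0023, quinoa $0.0049.
Take 3 servings of sweet potato: +1617.0 mg potassium for $1.20 (total $1.20, still need 139.0 mg).
Take 0.5148 servings of sunflower seeds: +139.0 mg potassium for $0.18 (total $1.38, still need 0.0 mg).
Greedy by cheapest-per-mg is optimal for a single linear constraint, so the minimum cost is $1.38.

$1.38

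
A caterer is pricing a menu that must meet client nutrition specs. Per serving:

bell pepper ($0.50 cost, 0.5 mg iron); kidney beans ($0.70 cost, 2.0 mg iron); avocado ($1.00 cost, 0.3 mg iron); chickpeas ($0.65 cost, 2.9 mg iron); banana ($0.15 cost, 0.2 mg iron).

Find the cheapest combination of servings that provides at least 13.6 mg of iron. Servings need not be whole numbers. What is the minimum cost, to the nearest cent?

$3.05

Cost per mg of iron: chickpeas $0.2241, kidney beans $0.3500, banana $0.7500, bell pepper $1.0000, avocado $3.3333.
With no serving limits, use only chickpeas: 13.6 mg / 2.9 mg = 4.69 servings × $0.65 = $3.05.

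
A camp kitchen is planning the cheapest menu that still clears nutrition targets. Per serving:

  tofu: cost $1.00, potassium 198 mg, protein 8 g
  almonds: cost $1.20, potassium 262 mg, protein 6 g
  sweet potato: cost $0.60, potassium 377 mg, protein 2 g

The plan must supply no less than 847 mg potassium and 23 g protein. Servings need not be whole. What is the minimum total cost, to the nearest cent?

$3.17

Minimising a linear cost over {potassium ≥ 847, protein ≥ 23, servings ≥ 0} — the optimum is at a vertex, using one or two foods.
tofu only: max(847/198, 23/8) = 4.278 servings → $4.28.
almonds only: max(847/262, 23/6) = 3.833 servings → $4.60.
sweet potato only: max(847/377, 23/2) = 11.5 servings → $6.90.
tofu + almonds with both tight: 1.04 servings and 2.447 servings → $3.98.
tofu + sweet potato with both tight: 2.663 servings and 0.8481 servings → $3.17.
almonds + sweet potato: intersection lies outside the first quadrant.
Cheapest feasible corner: $3.17.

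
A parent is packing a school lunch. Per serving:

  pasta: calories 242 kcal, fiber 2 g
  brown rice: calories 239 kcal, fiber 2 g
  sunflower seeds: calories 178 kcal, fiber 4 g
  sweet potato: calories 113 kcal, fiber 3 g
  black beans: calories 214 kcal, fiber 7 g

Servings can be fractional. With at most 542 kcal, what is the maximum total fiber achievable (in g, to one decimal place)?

17.7 g

Fiber per kcal: black beans 0.03271, sweet potato 0.02655, sunflower seeds 0.02247, brown rice 0.008368, pasta 0.008264.
With no serving limits, spend the whole calories allowance on black beans: 542 kcal / 214 kcal × 7 g = 17.7 g.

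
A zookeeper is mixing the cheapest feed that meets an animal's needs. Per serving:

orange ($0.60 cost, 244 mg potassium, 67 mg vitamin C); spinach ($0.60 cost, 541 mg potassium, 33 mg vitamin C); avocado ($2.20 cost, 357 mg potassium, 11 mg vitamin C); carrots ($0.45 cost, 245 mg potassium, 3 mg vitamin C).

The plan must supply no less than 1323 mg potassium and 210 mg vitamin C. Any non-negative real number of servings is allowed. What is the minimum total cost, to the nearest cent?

For a min-cost LP with two ≥-constraints, a basic feasible solution has at most two positive variables.
orange only: max(1323/244, 210/67) = 5.422 servings → $3.25.
spinach only: max(1323/541, 210/33) = 6.364 servings → $3.82.
avocado only: max(1323/357, 210/11) = 19.09 servings → $42.00.
carrots only: max(1323/245, 210/3) = 70 servings → $31.50.
orange + spinach with both tight: 2.481 servings and 1.327 servings → $2.28.
orange + avocado with both tight: 2.845 servings and 1.761 servings → $5.58.
orange + carrots with both tight: 3.028 servings and 2.385 servings → $2.89.
spinach + avocado: intersection lies outside the first quadrant.
spinach + carrots with both targets exact would need a negative amount; discard.
avocado + carrots with both targets exact would need a negative amount; discard.
So the least-cost plan costs $2.28.

$2.28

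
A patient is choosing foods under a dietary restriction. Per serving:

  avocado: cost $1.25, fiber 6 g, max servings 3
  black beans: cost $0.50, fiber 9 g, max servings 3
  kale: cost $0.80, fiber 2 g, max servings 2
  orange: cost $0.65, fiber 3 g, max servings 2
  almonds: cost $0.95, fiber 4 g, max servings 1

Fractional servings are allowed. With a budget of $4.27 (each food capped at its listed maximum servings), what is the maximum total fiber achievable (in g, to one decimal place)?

40.3 g

Fiber per dollar: black beans 18, avocado 4.8, orange 4.615, almonds 4.211, kale 2.5.
Take 3 servings of black beans: spends $1.50, +27.0 g fiber (running total 27.0 g).
Take 2.216 servings of avocado: spends $2.77, +13.3 g fiber (running total 40.3 g).
Filling greedily by fiber-per-dollar is optimal for one linear limit, giving 40.3 g.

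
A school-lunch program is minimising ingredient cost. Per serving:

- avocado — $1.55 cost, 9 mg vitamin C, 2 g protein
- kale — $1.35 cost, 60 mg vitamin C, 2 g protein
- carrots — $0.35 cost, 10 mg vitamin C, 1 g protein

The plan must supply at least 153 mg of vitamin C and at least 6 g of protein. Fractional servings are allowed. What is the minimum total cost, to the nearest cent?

$3.61

Minimising a linear cost over {vitamin C ≥ 153, protein ≥ 6, servings ≥ 0} — the optimum is at a vertex, using one or two foods.
avocado only: max(153/9, 6/2) = 17 servings → $26.35.
kale only: max(153/60, 6/2) = 3 servings → $4.05.
carrots only: max(153/10, 6/1) = 15.3 servings → $5.36.
avocado + kale with both tight: 0.5294 servings and 2.471 servings → $4.16.
avocado + carrots with both targets exact would need a negative amount; discard.
kale + carrots with both tight: 2.325 servings and 1.35 servings → $3.61.
Cheapest feasible corner: $3.61.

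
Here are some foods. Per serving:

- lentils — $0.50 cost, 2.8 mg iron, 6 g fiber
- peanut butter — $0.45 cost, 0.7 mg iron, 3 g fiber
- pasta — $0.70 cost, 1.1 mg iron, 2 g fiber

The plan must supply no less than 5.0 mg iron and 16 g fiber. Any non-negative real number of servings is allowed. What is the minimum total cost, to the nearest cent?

An LP optimum is at a vertex; with two nutrient constraints at most two foods are used. Check each candidate.
lentils only: max(5.0/2.8, 16/6) = 2.667 servings → $1.33.
peanut butter only: max(5.0/0.7, 16/3) = 7.143 servings → $3.21.
pasta only: max(5.0/1.1, 16/2) = 8 servings → $5.60.
lentils + peanut butter with both tight: 0.9048 servings and 3.524 servings → $2.04.
lentils + pasta: the both-tight solution has a negative serving — not a feasible corner.
peanut butter + pasta with both tight: 4 servings and 2 servings → $3.20.
So the least-cost plan costs $1.33.

$1.33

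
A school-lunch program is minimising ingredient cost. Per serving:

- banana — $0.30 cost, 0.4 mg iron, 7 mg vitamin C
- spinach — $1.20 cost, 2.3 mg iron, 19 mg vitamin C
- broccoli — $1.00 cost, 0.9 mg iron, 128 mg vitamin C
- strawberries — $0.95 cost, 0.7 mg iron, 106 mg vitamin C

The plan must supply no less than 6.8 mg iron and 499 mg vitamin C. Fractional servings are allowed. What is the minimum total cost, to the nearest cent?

At the optimum either one food covers both requirements or two foods hit both targets exactly; no other combination can be cheaper.
banana only: max(6.8/0.4, 499/7) = 71.29 servings → $21.39.
spinach only: max(6.8/2.3, 499/19) = 26.26 servings → $31.52.
broccoli only: max(6.8/0.9, 499/128) = 7.556 servings → $7.56.
strawberries only: max(6.8/0.7, 499/106) = 9.714 servings → $9.23.
banana + spinach: intersection lies outside the first quadrant.
banana + broccoli with both tight: 9.383 servings and 3.385 servings → $6.20.
banana + strawberries with both tight: 9.907 servings and 4.053 servings → $6.82.
spinach + broccoli with both tight: 1.519 servings and 3.673 servings → $5.50.
spinach + strawberries with both tight: 1.612 servings and 4.419 servings → $6.13.
broccoli + strawberries with both targets exact would need a negative amount; discard.
Cheapest feasible corner: $5.50.

$5.50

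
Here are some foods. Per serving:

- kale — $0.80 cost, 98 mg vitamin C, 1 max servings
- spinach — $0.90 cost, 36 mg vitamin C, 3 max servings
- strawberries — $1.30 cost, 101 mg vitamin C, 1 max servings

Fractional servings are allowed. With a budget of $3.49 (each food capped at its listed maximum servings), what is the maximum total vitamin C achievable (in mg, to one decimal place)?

254.6 mg

Vitamin C per dollar: kale 122.5, strawberries 77.69, spinach 40.
Take 1 serving of kale: spends $0.80, +98.0 mg vitamin C (running total 98.0 mg).
Take 1 serving of strawberries: spends $1.30, +101.0 mg vitamin C (running total 199.0 mg).
Take 1.544 servings of spinach: spends $1.39, +55.6 mg vitamin C (running total 254.6 mg).
Filling greedily by vitamin C-per-dollar is optimal for one linear limit, giving 254.6 mg.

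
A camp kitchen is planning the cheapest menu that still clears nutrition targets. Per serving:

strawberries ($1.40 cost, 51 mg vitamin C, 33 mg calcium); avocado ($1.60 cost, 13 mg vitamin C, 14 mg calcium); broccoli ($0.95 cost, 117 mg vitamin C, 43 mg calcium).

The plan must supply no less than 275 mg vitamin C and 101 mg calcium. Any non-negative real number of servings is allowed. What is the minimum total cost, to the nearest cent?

Minimising a linear cost over {vitamin C ≥ 275, calcium ≥ 101, servings ≥ 0} — the optimum is at a vertex, using one or two foods.
strawberries only: max(275/51, 101/33) = 5.392 servings → $7.55.
avocado only: max(275/13, 101/14) = 21.15 servings → $33.85.
broccoli only: max(275/117, 101/43) = 2.35 servings → $2.23.
strawberries + avocado with both targets exact would need a negative amount; discard.
strawberries + broccoli with both targets exact would need a negative amount; discard.
avocado + broccoli with both targets exact would need a negative amount; discard.
So the least-cost plan costs $2.23.

$2.23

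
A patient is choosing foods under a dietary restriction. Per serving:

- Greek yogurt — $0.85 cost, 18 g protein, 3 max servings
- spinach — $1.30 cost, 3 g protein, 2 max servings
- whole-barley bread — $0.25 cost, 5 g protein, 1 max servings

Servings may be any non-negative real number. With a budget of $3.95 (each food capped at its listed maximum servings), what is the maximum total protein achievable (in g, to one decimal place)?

61.7 g

Protein per dollar: Greek yogurt 21.18, whole-barley bread 20, spinach 2.308.
Take 3 servings of Greek yogurt: spends $2.55, +54.0 g protein (running total 54.0 g).
Take 1 serving of whole-barley bread: spends $0.25, +5.0 g protein (running total 59.0 g).
Take 0.8846 servings of spinach: spends $1.15, +2.7 g protein (running total 61.7 g).
Greedy by best ratio exhausts the cost allowance optimally: 61.7 g.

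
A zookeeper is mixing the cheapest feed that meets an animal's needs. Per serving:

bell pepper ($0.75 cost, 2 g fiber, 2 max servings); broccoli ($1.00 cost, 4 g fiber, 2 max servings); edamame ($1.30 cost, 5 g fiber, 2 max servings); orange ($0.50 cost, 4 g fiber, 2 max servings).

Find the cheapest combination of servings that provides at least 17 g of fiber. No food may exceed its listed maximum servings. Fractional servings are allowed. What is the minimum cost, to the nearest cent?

$3.26

Cost per g of fiber: orange $0.1250, broccoli $0.2500, edamame $0.2600, bell pepper $0.3750.
Take 2 servings of orange: +8.0 g fiber for $1.00 (total $1.00, still need 9.0 g).
Take 2 servings of broccoli: +8.0 g fiber for $2.00 (total $3.00, still need 1.0 g).
Take 0.2 servings of edamame: +1.0 g fiber for $0.26 (total $3.26, still need 0.0 g).
Greedy by cheapest-per-g is optimal for a single linear constraint, so the minimum cost is $3.26.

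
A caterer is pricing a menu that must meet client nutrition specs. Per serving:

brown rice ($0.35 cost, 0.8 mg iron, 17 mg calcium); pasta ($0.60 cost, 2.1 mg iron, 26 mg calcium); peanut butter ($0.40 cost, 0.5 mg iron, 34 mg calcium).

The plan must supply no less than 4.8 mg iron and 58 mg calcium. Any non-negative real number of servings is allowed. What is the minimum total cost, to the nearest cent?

Two binding constraints pin down two serving amounts, so the optimal mix uses at most two foods. The candidates are each food alone (scaled to the tighter of iron/calcium) and each pair with both constraints tight.
brown rice only: max(4.8/0.8, 58/17) = 6 servings → $2.10.
pasta only: max(4.8/2.1, 58/26) = 2.286 servings → $1.37.
peanut butter only: max(4.8/0.5, 58/34) = 9.6 servings → $3.84.
brown rice + pasta: intersection lies outside the first quadrant.
brown rice + peanut butter with both targets exact would need a negative amount; discard.
pasta + peanut butter with both targets exact would need a negative amount; discard.
So the least-cost plan costs $1.37.

$1.37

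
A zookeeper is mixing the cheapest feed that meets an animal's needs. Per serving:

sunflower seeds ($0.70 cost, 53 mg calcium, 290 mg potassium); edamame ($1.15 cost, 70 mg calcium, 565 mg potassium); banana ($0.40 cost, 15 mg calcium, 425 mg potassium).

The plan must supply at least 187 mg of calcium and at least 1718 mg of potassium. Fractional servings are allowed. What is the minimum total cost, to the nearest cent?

$2.88

A basic optimal solution has at most two foods positive. Try each food alone and each pair with both targets met exactly.
sunflower seeds only: max(187/53, 1718/290) = 5.924 servings → $4.15.
edamame only: max(187/70, 1718/565) = 3.041 servings → $3.50.
banana only: max(187/15, 1718/425) = 12.47 servings → $4.99.
sunflower seeds + edamame with both targets exact would need a negative amount; discard.
sunflower seeds + banana with both tight: 2.955 servings and 2.026 servings → $2.88.
edamame + banana with both tight: 2.524 servings and 0.6865 servings → $3.18.
So the least-cost plan costs $2.88.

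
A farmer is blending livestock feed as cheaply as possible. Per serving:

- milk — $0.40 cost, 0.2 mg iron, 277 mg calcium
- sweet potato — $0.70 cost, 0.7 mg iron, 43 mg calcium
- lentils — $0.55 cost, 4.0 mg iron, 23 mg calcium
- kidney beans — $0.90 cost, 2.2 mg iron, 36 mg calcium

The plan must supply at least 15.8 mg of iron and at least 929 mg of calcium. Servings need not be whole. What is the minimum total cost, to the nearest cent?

Minimising a linear cost over {iron ≥ 15.8, calcium ≥ 929, servings ≥ 0} — the optimum is at a vertex, using one or two foods.
milk only: max(15.8/0.2, 929/277) = 79 servings → $31.60.
sweet potato only: max(15.8/0.7, 929/43) = 22.57 servings → $15.80.
lentils only: max(15.8/4.0, 929/23) = 40.39 servings → $22.22.
kidney beans only: max(15.8/2.2, 929/36) = 25.81 servings → $23.23.
milk + sweet potato: the both-tight solution has a negative serving — not a feasible corner.
milk + lentils with both tight: 3.038 servings and 3.798 servings → $3.30.
milk + kidney beans with both tight: 2.449 servings and 6.959 servings → $7.24.
sweet potato + lentils with both tight: 21.5 servings and 0.1867 servings → $15.16.
sweet potato + kidney beans with both tight: 21.25 servings and 0.4193 servings → $15.25.
lentils + kidney beans with both targets exact would need a negative amount; discard.
The minimum over all feasible corners is $3.30.

$3.30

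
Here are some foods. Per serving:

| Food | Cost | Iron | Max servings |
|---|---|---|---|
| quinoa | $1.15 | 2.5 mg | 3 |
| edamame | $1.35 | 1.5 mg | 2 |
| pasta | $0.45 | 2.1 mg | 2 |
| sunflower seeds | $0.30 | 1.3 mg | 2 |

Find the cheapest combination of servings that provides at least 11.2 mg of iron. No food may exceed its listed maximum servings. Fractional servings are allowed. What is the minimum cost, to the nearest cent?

Cost per mg of iron: pasta $0.2143, sunflower seeds $0.2308, quinoa $0.4600, edamame $0.9000.
Take 2 servings of pasta: +4.2 mg iron for $0.90 (total $0.90, still need 7.0 mg).
Take 2 servings of sunflower seeds: +2.6 mg iron for $0.60 (total $1.50, still need 4.4 mg).
Take 1.76 servings of quinoa: +4.4 mg iron for $2.02 (total $3.52, still need 0.0 mg).
Filling from the cheapest source first is optimal under one linear minimum: $3.52.

$3.52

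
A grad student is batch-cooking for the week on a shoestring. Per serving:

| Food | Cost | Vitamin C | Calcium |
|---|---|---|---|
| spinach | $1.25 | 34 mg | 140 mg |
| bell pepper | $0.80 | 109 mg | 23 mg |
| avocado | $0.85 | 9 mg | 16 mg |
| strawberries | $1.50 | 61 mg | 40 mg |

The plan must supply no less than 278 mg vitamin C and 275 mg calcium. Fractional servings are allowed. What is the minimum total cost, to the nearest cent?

The cheapest plan sits at a corner of the feasible region — with two constraints it uses at most two foods.
spinach only: max(278/34, 275/140) = 8.176 servings → $10.22.
bell pepper only: max(278/109, 275/23) = 11.96 servings → $9.57.
avocado only: max(278/9, 275/16) = 30.89 servings → $26.26.
strawberries only: max(278/61, 275/40) = 6.875 servings → $10.31.
spinach + bell pepper with both tight: 1.629 servings and 2.042 servings → $3.67.
spinach + avocado: the both-tight solution has a negative serving — not a feasible corner.
spinach + strawberries with both tight: 0.7876 servings and 4.118 servings → $7.16.
bell pepper + avocado with both tight: 1.284 servings and 15.34 servings → $14.07.
bell pepper + strawberries with both targets exact would need a negative amount; discard.
avocado + strawberries with both tight: 9.18 servings and 3.203 servings → $12.61.
The minimum over all feasible corners is $3.67.

$3.67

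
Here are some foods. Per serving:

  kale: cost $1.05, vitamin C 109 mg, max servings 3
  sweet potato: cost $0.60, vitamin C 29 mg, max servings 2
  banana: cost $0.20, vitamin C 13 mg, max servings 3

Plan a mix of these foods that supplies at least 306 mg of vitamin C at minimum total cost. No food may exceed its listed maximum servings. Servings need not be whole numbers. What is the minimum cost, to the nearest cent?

$2.95

Cost per mg of vitamin C: kale $0.0096, banana $0.0154, sweet potato $0.0207.
Take 2.807 servings of kale: +306.0 mg vitamin C for $2.95 (total $2.95, still need 0.0 mg).
Greedy by cheapest-per-mg is optimal for a single linear constraint, so the minimum cost is $2.95.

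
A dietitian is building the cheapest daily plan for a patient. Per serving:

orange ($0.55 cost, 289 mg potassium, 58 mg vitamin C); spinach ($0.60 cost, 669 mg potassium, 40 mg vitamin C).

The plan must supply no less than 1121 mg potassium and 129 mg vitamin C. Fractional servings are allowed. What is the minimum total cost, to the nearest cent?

$1.45

orange only: max(1121/289, 129/58) = 3.879 servings → $2.13.
spinach only: max(1121/669, 129/40) = 3.225 servings → $1.94.
orange + spinach with both tight: 1.522 servings and 1.018 servings → $1.45.
Cheapest feasible corner: $1.45.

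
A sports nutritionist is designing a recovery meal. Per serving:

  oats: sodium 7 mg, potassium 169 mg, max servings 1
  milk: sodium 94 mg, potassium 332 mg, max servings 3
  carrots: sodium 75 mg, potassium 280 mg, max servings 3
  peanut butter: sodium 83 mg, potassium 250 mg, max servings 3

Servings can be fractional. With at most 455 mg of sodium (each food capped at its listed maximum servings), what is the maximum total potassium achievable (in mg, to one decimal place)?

1796.6 mg

Potassium per mg sodium: oats 24.14, carrots 3.733, milk 3.532, peanut butter 3.012.
Take 1 serving of oats: uses 7 mg sodium, +169.0 mg potassium (running total 169.0 mg).
Take 3 servings of carrots: uses 225 mg sodium, +840.0 mg potassium (running total 1009.0 mg).
Take 2.372 servings of milk: uses 223 mg sodium, +787.6 mg potassium (running total 1796.6 mg).
Filling greedily by potassium-per-mg sodium is optimal for one linear limit, giving 1796.6 mg.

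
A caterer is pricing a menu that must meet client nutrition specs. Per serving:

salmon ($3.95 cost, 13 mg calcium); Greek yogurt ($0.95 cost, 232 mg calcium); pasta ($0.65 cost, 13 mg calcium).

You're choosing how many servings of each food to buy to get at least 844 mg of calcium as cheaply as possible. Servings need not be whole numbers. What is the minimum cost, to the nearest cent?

$3.46

Cost per mg of calcium: Greek yogurt $0.0041, pasta $0.0500, salmon $0.3038.
With no serving limits, use only Greek yogurt: 844 mg / 232 mg = 3.638 servings × $0.95 = $3.46.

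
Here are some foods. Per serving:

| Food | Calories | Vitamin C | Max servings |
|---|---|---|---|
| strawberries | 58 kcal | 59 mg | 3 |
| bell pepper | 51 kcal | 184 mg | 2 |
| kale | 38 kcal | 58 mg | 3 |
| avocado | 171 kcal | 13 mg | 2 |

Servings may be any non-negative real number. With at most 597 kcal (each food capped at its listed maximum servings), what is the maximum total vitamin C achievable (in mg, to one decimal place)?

734.7 mg

Vitamin C per kcal: bell pepper 3.608, kale 1.526, strawberries 1.017, avocado 0.07602.
Take 2 servings of bell pepper: uses 102 kcal, +368.0 mg vitamin C (running total 368.0 mg).
Take 3 servings of kale: uses 114 kcal, +174.0 mg vitamin C (running total 542.0 mg).
Take 3 servings of strawberries: uses 174 kcal, +177.0 mg vitamin C (running total 719.0 mg).
Take 1.211 servings of avocado: uses 207 kcal, +15.7 mg vitamin C (running total 734.7 mg).
Filling greedily by vitamin C-per-kcal is optimal for one linear limit, giving 734.7 mg.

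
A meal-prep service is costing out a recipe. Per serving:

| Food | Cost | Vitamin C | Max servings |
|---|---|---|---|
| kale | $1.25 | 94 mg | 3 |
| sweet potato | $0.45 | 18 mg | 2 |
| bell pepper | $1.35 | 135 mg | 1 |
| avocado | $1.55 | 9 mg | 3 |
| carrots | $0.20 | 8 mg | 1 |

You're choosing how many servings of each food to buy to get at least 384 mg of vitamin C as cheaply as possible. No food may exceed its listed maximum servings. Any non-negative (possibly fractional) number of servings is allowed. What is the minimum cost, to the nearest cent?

Cost per mg of vitamin C: bell pepper $0.0100, kale $0.0133, sweet potato $0.0250, carrots $0.0250, avocado $0.1722.
Take 1 serving of bell pepper: +135.0 mg vitamin C for $1.35 (total $1.35, still need 249.0 mg).
Take 2.649 servings of kale: +249.0 mg vitamin C for $3.31 (total $4.66, still need 0.0 mg).
Greedy by cheapest-per-mg is optimal for a single linear constraint, so the minimum cost is $4.66.

$4.66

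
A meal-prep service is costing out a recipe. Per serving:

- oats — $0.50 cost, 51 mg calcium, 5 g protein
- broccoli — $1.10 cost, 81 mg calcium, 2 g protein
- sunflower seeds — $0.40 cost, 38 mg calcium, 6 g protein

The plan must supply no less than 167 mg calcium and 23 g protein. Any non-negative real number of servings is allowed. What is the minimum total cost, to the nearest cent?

For a min-cost LP with two ≥-constraints, a basic feasible solution has at most two positive variables.
oats only: max(167/51, 23/5) = 4.6 servings → $2.30.
broccoli only: max(167/81, 23/2) = 11.5 servings → $12.65.
sunflower seeds only: max(167/38, 23/6) = 4.395 servings → $1.76.
oats + broccoli: the both-tight solution has a negative serving — not a feasible corner.
oats + sunflower seeds with both tight: 1.103 servings and 2.914 servings → $1.72.
broccoli + sunflower seeds with both tight: 0.3122 servings and 3.729 servings → $1.84.
Cheapest feasible corner: $1.72.

$1.72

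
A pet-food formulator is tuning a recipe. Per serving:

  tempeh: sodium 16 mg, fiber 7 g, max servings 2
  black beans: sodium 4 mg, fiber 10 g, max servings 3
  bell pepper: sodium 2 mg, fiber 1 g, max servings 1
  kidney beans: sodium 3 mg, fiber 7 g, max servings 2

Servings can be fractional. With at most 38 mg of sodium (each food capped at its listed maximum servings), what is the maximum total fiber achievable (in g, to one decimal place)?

52.9 g

Fiber per mg sodium: black beans 2.5, kidney beans 2.333, bell pepper 0.5, tempeh 0.4375.
Take 3 servings of black beans: uses 12 mg sodium, +30.0 g fiber (running total 30.0 g).
Take 2 servings of kidney beans: uses 6 mg sodium, +14.0 g fiber (running total 44.0 g).
Take 1 serving of bell pepper: uses 2 mg sodium, +1.0 g fiber (running total 45.0 g).
Take 1.125 servings of tempeh: uses 18 mg sodium, +7.9 g fiber (running total 52.9 g).
Greedy by best ratio exhausts the sodium allowance optimally: 52.9 g.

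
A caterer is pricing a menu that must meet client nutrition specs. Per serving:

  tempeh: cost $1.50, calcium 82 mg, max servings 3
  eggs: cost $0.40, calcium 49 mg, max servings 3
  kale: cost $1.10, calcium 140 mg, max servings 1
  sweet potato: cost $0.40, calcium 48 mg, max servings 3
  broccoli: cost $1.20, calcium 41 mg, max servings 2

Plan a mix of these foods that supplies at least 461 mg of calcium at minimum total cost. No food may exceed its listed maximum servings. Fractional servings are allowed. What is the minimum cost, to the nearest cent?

Cost per mg of calcium: kale $0.0079, eggs $0.0082, sweet potato $0.0083, tempeh $0.0183, broccoli $0.0293.
Take 1 serving of kale: +140.0 mg calcium for $1.10 (total $1.10, still need 321.0 mg).
Take 3 servings of eggs: +147.0 mg calcium for $1.20 (total $2.30, still need 174.0 mg).
Take 3 servings of sweet potato: +144.0 mg calcium for $1.20 (total $3.50, still need 30.0 mg).
Take 0.3659 servings of tempeh: +30.0 mg calcium for $0.55 (total $4.05, still need 0.0 mg).
Filling from the cheapest source first is optimal under one linear minimum: $4.05.

$4.05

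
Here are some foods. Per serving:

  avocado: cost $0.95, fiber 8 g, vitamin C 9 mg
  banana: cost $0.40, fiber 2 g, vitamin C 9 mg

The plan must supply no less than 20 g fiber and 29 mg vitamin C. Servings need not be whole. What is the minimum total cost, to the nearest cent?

avocado only: max(20/8, 29/9) = 3.222 servings → $3.06.
banana only: max(20/2, 29/9) = 10 servings → $4.00.
avocado + banana with both tight: 2.259 servings and 0.963 servings → $2.53.
So the least-cost plan costs $2.53.

$2.53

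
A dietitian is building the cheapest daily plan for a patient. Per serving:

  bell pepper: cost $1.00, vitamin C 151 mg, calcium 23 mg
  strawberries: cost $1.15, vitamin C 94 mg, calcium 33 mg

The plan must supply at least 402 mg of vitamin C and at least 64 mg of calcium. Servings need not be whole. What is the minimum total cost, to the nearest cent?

For a min-cost LP with two ≥-constraints, a basic feasible solution has at most two positive variables.
bell pepper only: max(402/151, 64/23) = 2.783 servings → $2.78.
strawberries only: max(402/94, 64/33) = 4.277 servings → $4.92.
bell pepper + strawberries with both tight: 2.57 servings and 0.1482 servings → $2.74.
Cheapest feasible corner: $2.74.

$2.74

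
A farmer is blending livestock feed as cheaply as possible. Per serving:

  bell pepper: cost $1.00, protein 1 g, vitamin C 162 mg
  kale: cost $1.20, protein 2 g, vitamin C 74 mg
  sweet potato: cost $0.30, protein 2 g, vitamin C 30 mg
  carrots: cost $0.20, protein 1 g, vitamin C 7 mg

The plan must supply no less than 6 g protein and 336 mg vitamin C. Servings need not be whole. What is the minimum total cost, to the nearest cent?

Compare the cost at each extreme point of the feasible region.
bell pepper only: max(6/1, 336/162) = 6 servings → $6.00.
kale only: max(6/2, 336/74) = 4.541 servings → $5.45.
sweet potato only: max(6/2, 336/30) = 11.2 servings → $3.36.
carrots only: max(6/1, 336/7) = 48 servings → $9.60.
bell pepper + kale with both tight: 0.912 servings and 2.544 servings → $3.96.
bell pepper + sweet potato with both tight: 1.673 servings and 2.163 servings → $2.32.
bell pepper + carrots with both tight: 1.897 servings and 4.103 servings → $2.72.
kale + sweet potato with both targets exact would need a negative amount; discard.
kale + carrots with both targets exact would need a negative amount; discard.
sweet potato + carrots: the both-tight solution has a negative serving — not a feasible corner.
Cheapest feasible corner: $2.32.

$2.32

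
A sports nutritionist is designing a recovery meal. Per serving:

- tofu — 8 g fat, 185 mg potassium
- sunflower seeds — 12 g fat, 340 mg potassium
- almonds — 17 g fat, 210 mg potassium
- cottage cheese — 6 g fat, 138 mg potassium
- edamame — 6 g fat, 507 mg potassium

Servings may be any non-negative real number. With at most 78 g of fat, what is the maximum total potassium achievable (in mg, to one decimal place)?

Potassium per g fat: edamame 84.5, sunflower seeds 28.33, tofu 23.12, cottage cheese 23, almonds 12.35.
With no serving limits, spend the whole fat allowance on edamame: 78 g / 6 g × 507 mg = 6591.0 mg.

6591.0 mg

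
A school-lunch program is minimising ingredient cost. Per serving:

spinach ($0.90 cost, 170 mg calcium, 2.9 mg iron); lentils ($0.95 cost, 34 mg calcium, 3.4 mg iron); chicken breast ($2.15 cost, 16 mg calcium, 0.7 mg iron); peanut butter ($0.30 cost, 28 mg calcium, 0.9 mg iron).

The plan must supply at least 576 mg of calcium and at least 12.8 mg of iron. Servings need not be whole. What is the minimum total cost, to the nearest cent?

An LP optimum is at a vertex; with two nutrient constraints at most two foods are used. Check each candidate.
spinach only: max(576/170, 12.8/2.9) = 4.414 servings → $3.97.
lentils only: max(576/34, 12.8/3.4) = 16.94 servings → $16.09.
chicken breast only: max(576/16, 12.8/0.7) = 36 servings → $77.40.
peanut butter only: max(576/28, 12.8/0.9) = 20.57 servings → $6.17.
spinach + lentils with both tight: 3.177 servings and 1.055 servings → $3.86.
spinach + chicken breast with both tight: 2.733 servings and 6.964 servings → $17.43.
spinach + peanut butter with both tight: 2.228 servings and 7.042 servings → $4.12.
lentils + chicken breast: intersection lies outside the first quadrant.
lentils + peanut butter: intersection lies outside the first quadrant.
chicken breast + peanut butter: intersection lies outside the first quadrant.
So the least-cost plan costs $3.86.

$3.86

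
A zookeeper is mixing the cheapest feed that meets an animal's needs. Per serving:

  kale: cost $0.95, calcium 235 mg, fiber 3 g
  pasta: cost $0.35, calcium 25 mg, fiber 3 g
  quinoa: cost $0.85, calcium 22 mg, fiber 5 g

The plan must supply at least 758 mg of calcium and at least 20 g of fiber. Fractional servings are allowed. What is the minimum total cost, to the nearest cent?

A basic optimal solution has at most two foods positive. Try each food alone and each pair with both targets met exactly.
kale only: max(758/235, 20/3) = 6.667 servings → $6.33.
pasta only: max(758/25, 20/3) = 30.32 servings → $10.61.
quinoa only: max(758/22, 20/5) = 34.45 servings → $29.29.
kale + pasta with both tight: 2.816 servings and 3.851 servings → $4.02.
kale + quinoa with both tight: 3.021 servings and 2.188 servings → $4.73.
pasta + quinoa with both targets exact would need a negative amount; discard.
The minimum over all feasible corners is $4.02.

$4.02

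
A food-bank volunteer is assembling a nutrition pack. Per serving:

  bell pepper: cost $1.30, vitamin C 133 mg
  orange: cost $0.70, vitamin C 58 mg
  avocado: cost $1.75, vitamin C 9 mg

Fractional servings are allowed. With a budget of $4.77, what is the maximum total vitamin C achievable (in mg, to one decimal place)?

488.0 mg

Vitamin C per dollar: bell pepper 102.3, orange 82.86, avocado 5.143.
With no serving limits, spend the whole cost allowance on bell pepper: $4.77 / $1.30 × 133 mg = 488.0 mg.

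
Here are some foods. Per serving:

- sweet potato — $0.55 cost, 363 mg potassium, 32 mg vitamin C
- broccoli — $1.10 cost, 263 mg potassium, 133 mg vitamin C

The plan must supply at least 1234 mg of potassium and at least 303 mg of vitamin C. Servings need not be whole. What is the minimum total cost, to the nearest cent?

$3.11

Minimising a linear cost over {potassium ≥ 1234, vitamin C ≥ 303, servings ≥ 0} — the optimum is at a vertex, using one or two foods.
sweet potato only: max(1234/363, 303/32) = 9.469 servings → $5.21.
broccoli only: max(1234/263, 303/133) = 4.692 servings → $5.16.
sweet potato + broccoli with both tight: 2.118 servings and 1.769 servings → $3.11.
Cheapest feasible corner: $3.11.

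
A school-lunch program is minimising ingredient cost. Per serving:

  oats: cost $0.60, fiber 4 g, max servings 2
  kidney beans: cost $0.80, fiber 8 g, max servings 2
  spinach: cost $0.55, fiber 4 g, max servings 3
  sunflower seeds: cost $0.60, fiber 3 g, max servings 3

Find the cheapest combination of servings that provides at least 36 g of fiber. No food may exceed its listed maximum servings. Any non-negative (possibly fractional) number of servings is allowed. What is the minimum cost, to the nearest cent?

Cost per g of fiber: kidney beans $0.1000, spinach $0.1375, oats $0.1500, sunflower seeds $0.2000.
Take 2 servings of kidney beans: +16.0 g fiber for $1.60 (total $1.60, still need 20.0 g).
Take 3 servings of spinach: +12.0 g fiber for $1.65 (total $3.25, still need 8.0 g).
Take 2 servings of oats: +8.0 g fiber for $1.20 (total $4.45, still need 0.0 g).
Filling from the cheapest source first is optimal under one linear minimum: $4.45.

$4.45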